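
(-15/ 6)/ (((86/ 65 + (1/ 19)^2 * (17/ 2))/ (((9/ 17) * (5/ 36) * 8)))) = -1173250/ 1074349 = -1.09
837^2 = 700569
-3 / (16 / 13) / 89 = -39 / 1424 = -0.03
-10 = -10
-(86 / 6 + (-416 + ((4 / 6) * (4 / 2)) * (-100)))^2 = -286225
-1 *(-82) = 82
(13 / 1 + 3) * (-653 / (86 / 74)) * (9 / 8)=-434898 / 43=-10113.91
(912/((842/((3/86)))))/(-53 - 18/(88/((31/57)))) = -571824/803791303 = -0.00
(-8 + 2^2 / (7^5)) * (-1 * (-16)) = -2151232 / 16807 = -128.00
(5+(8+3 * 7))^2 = 1156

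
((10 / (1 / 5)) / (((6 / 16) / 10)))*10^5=400000000 / 3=133333333.33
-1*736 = -736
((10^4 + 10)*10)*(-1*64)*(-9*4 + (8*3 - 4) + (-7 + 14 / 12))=419619200 / 3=139873066.67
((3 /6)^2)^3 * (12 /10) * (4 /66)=1 /880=0.00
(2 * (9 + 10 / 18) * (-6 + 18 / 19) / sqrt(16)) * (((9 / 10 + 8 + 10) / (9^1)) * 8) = -405.56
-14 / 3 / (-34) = 7 / 51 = 0.14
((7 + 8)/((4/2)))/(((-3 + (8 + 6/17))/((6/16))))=765/1456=0.53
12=12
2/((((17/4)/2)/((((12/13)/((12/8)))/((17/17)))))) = 128/221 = 0.58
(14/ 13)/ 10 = 7/ 65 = 0.11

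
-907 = -907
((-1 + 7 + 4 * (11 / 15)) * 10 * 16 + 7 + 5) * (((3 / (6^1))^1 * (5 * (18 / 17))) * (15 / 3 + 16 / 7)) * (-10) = -1945800 / 7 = -277971.43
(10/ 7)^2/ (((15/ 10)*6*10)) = 10/ 441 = 0.02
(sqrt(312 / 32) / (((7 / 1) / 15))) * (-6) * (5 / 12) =-75 * sqrt(39) / 28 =-16.73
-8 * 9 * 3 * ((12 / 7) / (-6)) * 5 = 2160 / 7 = 308.57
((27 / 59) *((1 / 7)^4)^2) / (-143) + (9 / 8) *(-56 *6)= -378.00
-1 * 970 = -970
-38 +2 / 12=-227 / 6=-37.83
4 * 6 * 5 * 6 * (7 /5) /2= 504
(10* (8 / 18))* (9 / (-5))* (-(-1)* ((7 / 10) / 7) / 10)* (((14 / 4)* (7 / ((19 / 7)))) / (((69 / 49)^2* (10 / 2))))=-823543 / 11307375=-0.07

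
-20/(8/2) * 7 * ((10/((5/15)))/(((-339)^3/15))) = 0.00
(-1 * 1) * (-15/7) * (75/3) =375/7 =53.57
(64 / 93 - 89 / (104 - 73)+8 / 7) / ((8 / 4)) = -677 / 1302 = -0.52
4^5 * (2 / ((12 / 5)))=2560 / 3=853.33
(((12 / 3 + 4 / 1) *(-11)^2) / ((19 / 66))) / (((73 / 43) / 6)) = 16483104 / 1387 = 11884.00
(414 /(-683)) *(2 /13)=-828 /8879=-0.09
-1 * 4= -4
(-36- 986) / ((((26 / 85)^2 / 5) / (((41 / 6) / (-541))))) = 756854875 / 1097148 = 689.84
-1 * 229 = -229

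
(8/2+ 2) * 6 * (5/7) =180/7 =25.71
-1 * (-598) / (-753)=-598 / 753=-0.79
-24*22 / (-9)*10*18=10560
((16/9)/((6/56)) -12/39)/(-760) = -1429/66690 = -0.02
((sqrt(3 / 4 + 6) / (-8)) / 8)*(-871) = 2613*sqrt(3) / 128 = 35.36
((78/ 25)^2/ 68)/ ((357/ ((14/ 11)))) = 1014/ 1986875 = 0.00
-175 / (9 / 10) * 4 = -7000 / 9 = -777.78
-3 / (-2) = 3 / 2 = 1.50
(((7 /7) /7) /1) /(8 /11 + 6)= 11 /518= 0.02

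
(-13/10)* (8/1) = -52/5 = -10.40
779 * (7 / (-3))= -5453 / 3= -1817.67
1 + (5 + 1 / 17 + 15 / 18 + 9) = 1621 / 102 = 15.89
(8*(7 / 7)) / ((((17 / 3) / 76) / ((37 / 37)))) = 1824 / 17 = 107.29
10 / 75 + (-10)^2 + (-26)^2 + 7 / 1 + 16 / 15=3921 / 5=784.20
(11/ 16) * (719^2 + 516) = 5692247/ 16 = 355765.44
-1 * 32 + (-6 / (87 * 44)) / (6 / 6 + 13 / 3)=-32.00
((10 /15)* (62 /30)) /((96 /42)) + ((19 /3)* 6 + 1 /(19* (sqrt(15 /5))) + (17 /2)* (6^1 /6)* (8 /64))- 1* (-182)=sqrt(3) /57 + 159599 /720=221.70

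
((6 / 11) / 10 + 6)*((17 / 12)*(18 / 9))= 1887 / 110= 17.15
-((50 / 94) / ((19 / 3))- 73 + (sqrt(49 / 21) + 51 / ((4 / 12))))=-71515 / 893- sqrt(21) / 3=-81.61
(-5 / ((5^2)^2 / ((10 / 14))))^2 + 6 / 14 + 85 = 2616251 / 30625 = 85.43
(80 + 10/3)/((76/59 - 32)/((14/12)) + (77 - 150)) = -103250/123063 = -0.84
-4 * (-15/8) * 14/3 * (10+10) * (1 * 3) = 2100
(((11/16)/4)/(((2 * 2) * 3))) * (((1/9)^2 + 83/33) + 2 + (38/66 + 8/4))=6329/62208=0.10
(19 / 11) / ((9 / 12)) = 76 / 33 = 2.30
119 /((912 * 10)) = 119 /9120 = 0.01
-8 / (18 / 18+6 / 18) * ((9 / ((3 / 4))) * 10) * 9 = -6480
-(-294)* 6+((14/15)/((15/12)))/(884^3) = 11424222482407/6476316600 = 1764.00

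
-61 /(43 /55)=-3355 /43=-78.02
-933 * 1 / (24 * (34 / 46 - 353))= 7153 / 64816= 0.11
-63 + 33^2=1026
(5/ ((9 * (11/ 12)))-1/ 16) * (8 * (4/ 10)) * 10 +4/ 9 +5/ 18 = 3587/ 198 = 18.12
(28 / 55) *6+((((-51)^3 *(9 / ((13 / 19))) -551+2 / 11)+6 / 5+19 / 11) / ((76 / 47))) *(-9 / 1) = 505161087 / 52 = 9714636.29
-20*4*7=-560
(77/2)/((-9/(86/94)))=-3.91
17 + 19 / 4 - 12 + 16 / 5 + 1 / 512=33157 / 2560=12.95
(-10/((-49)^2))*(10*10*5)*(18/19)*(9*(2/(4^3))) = -0.55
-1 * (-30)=30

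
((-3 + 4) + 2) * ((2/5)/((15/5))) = 2/5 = 0.40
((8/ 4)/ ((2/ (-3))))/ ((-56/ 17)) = 51/ 56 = 0.91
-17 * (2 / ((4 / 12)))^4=-22032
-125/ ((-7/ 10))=1250/ 7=178.57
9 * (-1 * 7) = -63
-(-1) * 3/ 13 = 3/ 13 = 0.23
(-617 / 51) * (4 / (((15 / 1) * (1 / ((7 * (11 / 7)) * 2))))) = -54296 / 765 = -70.98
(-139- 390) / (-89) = 529 / 89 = 5.94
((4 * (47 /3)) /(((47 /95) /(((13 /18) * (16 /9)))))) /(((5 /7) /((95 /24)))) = 901.26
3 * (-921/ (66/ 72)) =-3014.18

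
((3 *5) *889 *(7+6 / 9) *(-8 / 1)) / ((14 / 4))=-233680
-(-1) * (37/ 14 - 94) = -1279/ 14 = -91.36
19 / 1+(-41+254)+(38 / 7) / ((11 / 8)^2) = 198936 / 847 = 234.87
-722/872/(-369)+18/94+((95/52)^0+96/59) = 1258470397/446131332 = 2.82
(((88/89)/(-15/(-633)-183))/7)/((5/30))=-6963/1503299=-0.00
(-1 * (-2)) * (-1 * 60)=-120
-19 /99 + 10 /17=667 /1683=0.40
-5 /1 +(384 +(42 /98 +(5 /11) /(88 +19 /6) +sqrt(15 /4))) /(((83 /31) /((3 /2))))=93 * sqrt(15) /332 +1470893231 /6991754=211.46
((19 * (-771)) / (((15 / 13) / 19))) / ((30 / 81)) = -32564727 / 50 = -651294.54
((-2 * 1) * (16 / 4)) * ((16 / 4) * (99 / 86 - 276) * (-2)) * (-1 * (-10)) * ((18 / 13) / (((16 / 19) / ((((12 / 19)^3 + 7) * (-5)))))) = 2116310430600 / 201799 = 10487219.61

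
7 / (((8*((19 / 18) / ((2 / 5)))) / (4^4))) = 8064 / 95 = 84.88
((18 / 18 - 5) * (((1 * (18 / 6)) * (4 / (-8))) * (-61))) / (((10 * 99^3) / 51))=-1037 / 539055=-0.00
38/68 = 19/34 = 0.56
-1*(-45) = 45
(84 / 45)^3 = 21952 / 3375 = 6.50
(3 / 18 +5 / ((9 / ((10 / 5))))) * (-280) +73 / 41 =-356.00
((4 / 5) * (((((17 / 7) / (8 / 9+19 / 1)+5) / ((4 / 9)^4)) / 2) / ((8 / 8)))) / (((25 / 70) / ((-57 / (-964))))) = 1200092193 / 138044800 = 8.69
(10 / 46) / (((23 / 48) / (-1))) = -240 / 529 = -0.45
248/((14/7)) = 124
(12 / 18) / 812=1 / 1218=0.00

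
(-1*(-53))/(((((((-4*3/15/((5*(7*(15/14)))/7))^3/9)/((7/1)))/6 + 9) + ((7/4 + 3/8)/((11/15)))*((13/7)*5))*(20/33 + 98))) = 767004820312500/51240162969017417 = 0.01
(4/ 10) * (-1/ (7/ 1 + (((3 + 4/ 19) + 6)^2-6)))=-361/ 77465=-0.00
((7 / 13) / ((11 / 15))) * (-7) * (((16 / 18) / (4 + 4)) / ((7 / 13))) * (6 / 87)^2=-140 / 27753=-0.01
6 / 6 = 1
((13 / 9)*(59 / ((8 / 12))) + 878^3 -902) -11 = 676835366.83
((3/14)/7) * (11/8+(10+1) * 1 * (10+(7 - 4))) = 495/112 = 4.42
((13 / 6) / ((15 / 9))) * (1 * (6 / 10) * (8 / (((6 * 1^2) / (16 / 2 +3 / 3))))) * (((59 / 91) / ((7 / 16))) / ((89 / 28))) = 67968 / 15575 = 4.36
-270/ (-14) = 135/ 7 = 19.29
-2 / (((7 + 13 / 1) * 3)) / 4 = -1 / 120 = -0.01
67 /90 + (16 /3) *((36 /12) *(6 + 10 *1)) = 23107 /90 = 256.74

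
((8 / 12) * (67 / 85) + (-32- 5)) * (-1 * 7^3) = 3190243 / 255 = 12510.76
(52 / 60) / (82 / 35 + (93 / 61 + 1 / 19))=105469 / 477054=0.22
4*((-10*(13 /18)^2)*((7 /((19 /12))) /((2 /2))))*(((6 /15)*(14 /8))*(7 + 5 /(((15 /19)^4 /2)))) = -10981169108 /5194125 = -2114.15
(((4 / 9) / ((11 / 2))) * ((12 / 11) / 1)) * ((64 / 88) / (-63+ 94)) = 256 / 123783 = 0.00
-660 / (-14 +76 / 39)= 2574 / 47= 54.77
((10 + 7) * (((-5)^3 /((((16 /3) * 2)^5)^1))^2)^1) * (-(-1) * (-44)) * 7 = -1207736578125 /281474976710656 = -0.00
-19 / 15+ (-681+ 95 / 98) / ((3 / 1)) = -335077 / 1470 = -227.94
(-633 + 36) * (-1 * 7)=4179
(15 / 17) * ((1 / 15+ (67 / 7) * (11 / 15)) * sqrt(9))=2232 / 119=18.76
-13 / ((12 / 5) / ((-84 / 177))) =455 / 177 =2.57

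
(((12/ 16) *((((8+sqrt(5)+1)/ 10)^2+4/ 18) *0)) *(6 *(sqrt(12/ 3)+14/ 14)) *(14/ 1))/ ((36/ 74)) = 0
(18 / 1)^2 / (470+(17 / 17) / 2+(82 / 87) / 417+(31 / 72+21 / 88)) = 517193424 / 752119681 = 0.69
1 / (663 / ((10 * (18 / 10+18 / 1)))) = 66 / 221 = 0.30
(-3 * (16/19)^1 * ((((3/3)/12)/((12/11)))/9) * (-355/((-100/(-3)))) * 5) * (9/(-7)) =-781/532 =-1.47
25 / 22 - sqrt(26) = 25 / 22 - sqrt(26) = -3.96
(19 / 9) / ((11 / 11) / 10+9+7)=190 / 1449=0.13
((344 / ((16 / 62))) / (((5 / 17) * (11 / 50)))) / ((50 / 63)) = 1427643 / 55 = 25957.15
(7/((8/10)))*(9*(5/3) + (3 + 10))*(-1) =-245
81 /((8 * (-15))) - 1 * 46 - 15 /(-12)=-1817 /40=-45.42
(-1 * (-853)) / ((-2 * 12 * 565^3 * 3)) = -853 / 12986073000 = -0.00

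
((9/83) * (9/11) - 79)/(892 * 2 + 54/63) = -252161/5703511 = -0.04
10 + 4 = 14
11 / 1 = 11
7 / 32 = 0.22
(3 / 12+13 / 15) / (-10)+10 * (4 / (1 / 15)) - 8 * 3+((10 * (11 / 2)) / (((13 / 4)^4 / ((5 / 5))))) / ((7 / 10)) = 69165856091 / 119956200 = 576.59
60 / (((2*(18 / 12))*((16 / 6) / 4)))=30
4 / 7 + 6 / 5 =1.77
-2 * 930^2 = -1729800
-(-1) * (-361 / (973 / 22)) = -7942 / 973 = -8.16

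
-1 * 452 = -452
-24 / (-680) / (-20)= -3 / 1700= -0.00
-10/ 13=-0.77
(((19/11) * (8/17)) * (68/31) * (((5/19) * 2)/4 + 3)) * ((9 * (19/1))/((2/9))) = 4296.56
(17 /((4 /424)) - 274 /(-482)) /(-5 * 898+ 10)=-434419 /1079680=-0.40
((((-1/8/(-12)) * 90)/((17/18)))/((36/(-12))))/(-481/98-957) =2205/6410156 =0.00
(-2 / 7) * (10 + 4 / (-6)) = -8 / 3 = -2.67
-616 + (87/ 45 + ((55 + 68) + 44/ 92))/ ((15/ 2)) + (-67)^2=20129309/ 5175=3889.72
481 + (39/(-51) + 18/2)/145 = 237161/493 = 481.06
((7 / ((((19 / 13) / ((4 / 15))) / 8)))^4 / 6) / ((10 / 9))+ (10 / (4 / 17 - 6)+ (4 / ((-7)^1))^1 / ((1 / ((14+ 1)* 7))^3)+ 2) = -355532485353972809 / 538795884375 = -659864.89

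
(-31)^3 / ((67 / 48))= -1429968 / 67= -21342.81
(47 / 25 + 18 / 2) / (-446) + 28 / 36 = 37801 / 50175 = 0.75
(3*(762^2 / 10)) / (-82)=-2124.31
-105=-105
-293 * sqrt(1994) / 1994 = -6.56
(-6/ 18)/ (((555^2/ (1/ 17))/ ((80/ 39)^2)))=-256/ 955752291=-0.00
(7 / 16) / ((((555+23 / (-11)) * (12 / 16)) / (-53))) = -4081 / 72984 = -0.06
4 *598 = 2392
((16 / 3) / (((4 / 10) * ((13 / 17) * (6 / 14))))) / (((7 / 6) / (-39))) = -1360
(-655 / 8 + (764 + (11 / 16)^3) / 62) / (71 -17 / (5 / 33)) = 88308225 / 52314112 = 1.69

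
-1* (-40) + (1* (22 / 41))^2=67724 / 1681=40.29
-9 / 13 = -0.69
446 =446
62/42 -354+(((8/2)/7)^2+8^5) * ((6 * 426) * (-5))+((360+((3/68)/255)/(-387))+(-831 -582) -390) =-418781008.59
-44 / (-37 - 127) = 11 / 41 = 0.27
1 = 1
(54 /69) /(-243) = -0.00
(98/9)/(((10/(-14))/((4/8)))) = -343/45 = -7.62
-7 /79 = -0.09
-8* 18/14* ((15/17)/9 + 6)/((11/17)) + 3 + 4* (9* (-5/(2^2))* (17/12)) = -48567/308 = -157.69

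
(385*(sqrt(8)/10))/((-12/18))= -231*sqrt(2)/2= -163.34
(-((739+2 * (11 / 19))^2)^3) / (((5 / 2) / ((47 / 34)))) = -363551313864215149056367823 / 3998899885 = -90912832108627582.97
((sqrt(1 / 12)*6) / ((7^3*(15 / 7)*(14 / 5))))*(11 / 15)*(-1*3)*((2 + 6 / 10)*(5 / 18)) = -143*sqrt(3) / 185220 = -0.00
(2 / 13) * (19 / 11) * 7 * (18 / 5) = 4788 / 715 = 6.70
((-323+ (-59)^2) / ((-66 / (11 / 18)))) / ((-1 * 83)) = 1579 / 4482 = 0.35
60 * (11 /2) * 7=2310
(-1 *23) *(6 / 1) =-138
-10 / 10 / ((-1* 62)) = 1 / 62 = 0.02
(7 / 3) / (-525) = -1 / 225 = -0.00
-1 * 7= -7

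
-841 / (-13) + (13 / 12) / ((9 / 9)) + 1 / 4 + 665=28510 / 39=731.03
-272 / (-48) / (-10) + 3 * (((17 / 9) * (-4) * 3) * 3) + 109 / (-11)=-70777 / 330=-214.48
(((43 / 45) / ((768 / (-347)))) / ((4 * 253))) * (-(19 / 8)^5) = 36945873179 / 1146051624960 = 0.03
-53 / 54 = -0.98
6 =6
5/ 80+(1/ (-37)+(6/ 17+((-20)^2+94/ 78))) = 157623859/ 392496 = 401.59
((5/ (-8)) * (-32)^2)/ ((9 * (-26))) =320/ 117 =2.74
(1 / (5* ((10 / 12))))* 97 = 582 / 25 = 23.28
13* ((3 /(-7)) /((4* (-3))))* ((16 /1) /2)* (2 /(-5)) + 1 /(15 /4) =-128 /105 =-1.22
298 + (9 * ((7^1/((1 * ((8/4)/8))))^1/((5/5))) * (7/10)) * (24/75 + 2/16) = 188249/500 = 376.50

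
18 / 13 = 1.38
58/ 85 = 0.68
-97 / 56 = -1.73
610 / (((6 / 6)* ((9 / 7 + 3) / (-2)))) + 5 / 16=-284.35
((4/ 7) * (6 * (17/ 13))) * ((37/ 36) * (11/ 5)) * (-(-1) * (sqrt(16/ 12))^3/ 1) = 110704 * sqrt(3)/ 12285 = 15.61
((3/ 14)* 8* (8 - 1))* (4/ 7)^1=48/ 7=6.86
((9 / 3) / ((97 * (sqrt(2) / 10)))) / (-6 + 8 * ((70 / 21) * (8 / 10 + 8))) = 45 * sqrt(2) / 66542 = 0.00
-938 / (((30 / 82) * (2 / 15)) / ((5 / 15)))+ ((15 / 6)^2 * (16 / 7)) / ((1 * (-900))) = -403810 / 63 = -6409.68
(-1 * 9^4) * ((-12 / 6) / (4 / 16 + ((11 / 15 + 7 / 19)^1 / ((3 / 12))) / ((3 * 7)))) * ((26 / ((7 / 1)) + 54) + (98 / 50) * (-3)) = 81416288808 / 55045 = 1479086.00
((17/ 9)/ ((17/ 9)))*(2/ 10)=1/ 5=0.20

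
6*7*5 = 210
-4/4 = -1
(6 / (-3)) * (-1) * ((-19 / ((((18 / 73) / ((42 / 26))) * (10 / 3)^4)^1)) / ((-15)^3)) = 0.00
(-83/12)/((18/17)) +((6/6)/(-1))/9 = -1435/216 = -6.64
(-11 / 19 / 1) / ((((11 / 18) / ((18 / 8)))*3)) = -27 / 38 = -0.71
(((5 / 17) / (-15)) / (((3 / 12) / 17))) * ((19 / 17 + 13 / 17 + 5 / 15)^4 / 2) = -326094722 / 20295603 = -16.07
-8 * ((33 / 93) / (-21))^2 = -968 / 423801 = -0.00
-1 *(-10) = 10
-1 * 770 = -770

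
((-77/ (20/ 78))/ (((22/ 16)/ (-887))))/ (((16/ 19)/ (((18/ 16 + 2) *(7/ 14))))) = 359442.89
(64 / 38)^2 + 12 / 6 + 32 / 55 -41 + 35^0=-686618 / 19855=-34.58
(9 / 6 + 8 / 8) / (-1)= -5 / 2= -2.50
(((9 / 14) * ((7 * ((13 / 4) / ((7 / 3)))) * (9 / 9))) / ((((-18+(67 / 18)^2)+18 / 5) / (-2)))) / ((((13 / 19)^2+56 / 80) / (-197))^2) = 71896706412979500 / 109917273109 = 654098.34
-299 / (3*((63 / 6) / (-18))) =1196 / 7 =170.86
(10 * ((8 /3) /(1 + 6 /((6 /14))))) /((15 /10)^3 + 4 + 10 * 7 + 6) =128 /6003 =0.02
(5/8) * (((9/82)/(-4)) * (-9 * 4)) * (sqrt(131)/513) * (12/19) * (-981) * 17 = -145.08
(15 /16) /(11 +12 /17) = 255 /3184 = 0.08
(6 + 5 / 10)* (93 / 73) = 1209 / 146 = 8.28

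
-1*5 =-5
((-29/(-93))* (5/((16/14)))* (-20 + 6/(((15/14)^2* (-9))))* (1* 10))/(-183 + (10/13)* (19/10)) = 9165247/5925960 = 1.55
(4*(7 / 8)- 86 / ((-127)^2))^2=12708278361 / 1040578564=12.21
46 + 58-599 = -495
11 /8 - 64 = -501 /8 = -62.62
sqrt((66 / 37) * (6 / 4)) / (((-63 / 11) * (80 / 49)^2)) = -0.11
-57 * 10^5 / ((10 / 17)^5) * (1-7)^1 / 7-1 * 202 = 485589680 / 7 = 69369954.29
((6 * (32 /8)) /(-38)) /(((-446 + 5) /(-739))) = -2956 /2793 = -1.06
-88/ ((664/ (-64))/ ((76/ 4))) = 161.16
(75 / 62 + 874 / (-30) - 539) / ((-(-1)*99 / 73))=-38488447 / 92070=-418.03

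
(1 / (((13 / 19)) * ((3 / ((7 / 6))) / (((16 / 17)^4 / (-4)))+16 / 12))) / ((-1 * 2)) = 1634304 / 26333983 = 0.06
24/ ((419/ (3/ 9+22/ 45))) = 296/ 6285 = 0.05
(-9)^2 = 81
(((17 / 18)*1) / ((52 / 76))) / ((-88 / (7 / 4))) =-2261 / 82368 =-0.03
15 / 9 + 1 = 2.67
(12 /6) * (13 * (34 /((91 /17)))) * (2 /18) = 1156 /63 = 18.35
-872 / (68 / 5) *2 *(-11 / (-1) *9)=-215820 / 17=-12695.29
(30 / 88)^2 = 225 / 1936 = 0.12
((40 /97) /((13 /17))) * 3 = 2040 /1261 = 1.62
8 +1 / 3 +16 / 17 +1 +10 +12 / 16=4289 / 204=21.02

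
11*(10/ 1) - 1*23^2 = -419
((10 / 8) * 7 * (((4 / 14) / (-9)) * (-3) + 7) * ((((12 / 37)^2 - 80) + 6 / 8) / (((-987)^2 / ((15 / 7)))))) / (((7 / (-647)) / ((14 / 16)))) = 1044519274775 / 1194939075456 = 0.87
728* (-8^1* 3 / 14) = -1248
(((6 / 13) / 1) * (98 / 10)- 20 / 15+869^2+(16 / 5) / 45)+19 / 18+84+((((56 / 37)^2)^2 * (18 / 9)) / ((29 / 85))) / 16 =80044399695409723 / 105983804550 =755251.24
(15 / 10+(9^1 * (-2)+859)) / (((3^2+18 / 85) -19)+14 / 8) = -286450 / 2733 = -104.81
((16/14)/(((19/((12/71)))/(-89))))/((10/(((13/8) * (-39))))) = 270738/47215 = 5.73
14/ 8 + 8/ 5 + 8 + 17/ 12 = 383/ 30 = 12.77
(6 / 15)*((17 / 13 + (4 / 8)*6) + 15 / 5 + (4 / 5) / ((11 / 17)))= 12218 / 3575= 3.42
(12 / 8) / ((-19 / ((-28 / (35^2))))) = 6 / 3325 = 0.00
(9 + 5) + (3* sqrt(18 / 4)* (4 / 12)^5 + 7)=sqrt(2) / 54 + 21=21.03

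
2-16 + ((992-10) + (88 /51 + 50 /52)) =1287131 /1326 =970.69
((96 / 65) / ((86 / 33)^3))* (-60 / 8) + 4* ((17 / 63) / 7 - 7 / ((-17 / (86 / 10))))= 530525995694 / 38744158635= 13.69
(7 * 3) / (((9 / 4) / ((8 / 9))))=224 / 27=8.30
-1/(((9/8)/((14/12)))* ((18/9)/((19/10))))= -133/135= -0.99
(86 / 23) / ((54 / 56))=2408 / 621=3.88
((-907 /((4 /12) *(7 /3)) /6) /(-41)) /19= 2721 /10906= 0.25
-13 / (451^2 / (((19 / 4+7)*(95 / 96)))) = -58045 / 78105984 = -0.00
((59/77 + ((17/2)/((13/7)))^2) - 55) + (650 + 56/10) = 161963561/260260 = 622.31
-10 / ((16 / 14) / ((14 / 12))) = -245 / 24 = -10.21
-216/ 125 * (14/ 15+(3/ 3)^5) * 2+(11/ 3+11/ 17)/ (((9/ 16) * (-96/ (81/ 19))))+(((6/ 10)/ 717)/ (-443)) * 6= -150091265696/ 21373919375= -7.02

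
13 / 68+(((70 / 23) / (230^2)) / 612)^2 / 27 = 0.19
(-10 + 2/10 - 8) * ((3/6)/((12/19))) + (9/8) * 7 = -373/60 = -6.22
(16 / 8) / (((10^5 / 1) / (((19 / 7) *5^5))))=19 / 112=0.17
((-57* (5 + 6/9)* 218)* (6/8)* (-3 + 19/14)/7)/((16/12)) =7287849/784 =9295.73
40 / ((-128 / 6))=-15 / 8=-1.88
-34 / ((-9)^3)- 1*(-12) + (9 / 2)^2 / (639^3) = 12572697689 / 1043668476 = 12.05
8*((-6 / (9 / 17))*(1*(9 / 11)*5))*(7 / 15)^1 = -1904 / 11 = -173.09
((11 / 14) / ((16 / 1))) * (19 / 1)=209 / 224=0.93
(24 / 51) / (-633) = -8 / 10761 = -0.00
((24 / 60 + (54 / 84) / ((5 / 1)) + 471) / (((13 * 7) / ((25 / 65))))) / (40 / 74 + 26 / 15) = 1409145 / 1607788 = 0.88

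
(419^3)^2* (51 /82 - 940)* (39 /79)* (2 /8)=-16255600021149467860011 /25912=-627338685595456462.64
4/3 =1.33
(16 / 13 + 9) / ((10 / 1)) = 133 / 130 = 1.02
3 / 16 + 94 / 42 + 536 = 180911 / 336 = 538.43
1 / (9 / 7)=7 / 9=0.78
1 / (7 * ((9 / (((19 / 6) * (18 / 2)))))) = 19 / 42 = 0.45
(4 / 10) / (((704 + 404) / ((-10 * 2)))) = -2 / 277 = -0.01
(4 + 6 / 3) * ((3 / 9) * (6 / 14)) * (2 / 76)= 0.02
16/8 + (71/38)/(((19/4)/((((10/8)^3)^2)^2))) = 23390559351/3028287488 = 7.72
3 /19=0.16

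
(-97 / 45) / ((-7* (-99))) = -97 / 31185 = -0.00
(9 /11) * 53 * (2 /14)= 477 /77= 6.19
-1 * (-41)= 41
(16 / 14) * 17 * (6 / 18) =136 / 21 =6.48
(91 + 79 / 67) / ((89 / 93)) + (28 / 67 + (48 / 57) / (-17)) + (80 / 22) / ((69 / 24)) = 47732619796 / 487290397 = 97.96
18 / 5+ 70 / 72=823 / 180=4.57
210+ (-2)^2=214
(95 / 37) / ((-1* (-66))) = 95 / 2442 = 0.04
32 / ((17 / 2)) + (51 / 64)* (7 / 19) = 83893 / 20672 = 4.06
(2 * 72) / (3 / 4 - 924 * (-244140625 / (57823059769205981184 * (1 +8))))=567717314097658724352 / 2956861012634290231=192.00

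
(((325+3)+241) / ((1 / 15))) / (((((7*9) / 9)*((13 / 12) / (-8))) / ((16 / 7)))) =-13109760 / 637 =-20580.47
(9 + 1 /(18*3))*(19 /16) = 9253 /864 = 10.71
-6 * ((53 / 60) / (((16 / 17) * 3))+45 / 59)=-182759 / 28320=-6.45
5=5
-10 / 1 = -10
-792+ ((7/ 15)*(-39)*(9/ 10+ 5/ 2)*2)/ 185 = -3666094/ 4625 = -792.67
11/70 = 0.16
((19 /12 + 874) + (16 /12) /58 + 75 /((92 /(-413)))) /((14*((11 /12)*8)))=539191 /102718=5.25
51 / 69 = 17 / 23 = 0.74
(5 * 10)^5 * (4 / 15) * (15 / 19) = 65789473.68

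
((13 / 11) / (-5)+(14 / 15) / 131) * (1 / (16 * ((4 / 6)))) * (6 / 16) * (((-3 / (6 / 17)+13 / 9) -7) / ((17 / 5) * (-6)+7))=-113965 / 13481472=-0.01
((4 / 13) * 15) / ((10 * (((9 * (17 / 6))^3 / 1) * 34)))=8 / 9771957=0.00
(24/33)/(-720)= -1/990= -0.00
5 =5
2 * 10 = 20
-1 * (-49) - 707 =-658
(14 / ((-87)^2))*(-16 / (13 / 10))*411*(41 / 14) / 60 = -0.46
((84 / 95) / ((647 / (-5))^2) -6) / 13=-0.46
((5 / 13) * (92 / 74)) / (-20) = -23 / 962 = -0.02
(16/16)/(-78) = -1/78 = -0.01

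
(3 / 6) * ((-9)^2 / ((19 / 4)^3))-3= -17985 / 6859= -2.62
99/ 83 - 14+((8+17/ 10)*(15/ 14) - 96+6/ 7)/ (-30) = -33141/ 3320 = -9.98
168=168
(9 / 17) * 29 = 261 / 17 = 15.35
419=419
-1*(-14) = 14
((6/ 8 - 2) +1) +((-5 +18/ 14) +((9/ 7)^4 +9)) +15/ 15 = 84211/ 9604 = 8.77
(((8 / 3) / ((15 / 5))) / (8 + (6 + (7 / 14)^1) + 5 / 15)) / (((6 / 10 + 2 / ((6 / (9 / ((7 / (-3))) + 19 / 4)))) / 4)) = 8960 / 33553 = 0.27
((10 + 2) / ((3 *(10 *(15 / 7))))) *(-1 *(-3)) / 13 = 14 / 325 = 0.04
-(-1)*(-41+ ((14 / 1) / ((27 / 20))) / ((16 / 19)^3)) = -326719 / 13824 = -23.63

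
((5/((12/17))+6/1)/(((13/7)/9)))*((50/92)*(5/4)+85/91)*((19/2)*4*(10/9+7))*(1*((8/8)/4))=1960919795/248768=7882.52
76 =76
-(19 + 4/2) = -21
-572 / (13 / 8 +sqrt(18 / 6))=59488 / 23-36608*sqrt(3) / 23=-170.39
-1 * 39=-39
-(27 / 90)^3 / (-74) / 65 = 27 / 4810000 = 0.00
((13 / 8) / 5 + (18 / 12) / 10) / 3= 19 / 120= 0.16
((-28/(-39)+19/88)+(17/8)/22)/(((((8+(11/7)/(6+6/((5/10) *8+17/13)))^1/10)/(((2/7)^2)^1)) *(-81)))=-263630/208680381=-0.00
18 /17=1.06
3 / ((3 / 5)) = 5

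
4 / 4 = 1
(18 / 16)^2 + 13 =913 / 64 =14.27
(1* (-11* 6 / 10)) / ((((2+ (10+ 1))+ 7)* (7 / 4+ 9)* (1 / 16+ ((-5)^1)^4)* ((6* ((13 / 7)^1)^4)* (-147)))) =4312 / 921184359225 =0.00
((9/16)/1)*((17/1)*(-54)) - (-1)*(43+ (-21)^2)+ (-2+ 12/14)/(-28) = -12675/392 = -32.33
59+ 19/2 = 137/2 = 68.50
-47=-47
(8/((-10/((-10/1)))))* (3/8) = 3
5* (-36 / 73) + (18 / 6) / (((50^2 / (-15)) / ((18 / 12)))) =-181971 / 73000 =-2.49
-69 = -69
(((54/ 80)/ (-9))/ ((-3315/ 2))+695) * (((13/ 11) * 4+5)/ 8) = 1643466607/ 1944800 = 845.06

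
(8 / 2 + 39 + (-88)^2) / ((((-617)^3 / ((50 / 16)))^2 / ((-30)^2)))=1095046875 / 882736260944364304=0.00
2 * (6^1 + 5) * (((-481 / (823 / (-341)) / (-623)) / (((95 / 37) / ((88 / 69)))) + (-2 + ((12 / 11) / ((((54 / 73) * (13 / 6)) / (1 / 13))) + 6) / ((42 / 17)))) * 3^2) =10903888416346 / 189332874185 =57.59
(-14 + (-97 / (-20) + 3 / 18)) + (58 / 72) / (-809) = -654149 / 72810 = -8.98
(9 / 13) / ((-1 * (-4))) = 9 / 52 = 0.17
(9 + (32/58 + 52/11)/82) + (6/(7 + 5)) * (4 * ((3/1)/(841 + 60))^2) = 96241679375/10617545279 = 9.06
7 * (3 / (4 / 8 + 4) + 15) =329 / 3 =109.67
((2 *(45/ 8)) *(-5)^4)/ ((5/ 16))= 22500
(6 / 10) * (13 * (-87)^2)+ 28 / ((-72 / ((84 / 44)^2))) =71434507 / 1210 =59036.78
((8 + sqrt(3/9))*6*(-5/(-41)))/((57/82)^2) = 1640*sqrt(3)/3249 + 13120/1083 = 12.99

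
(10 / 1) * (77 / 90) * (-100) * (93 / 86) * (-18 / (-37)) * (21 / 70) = -135.03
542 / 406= 271 / 203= 1.33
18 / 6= 3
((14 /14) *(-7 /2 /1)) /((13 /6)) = -21 /13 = -1.62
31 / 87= 0.36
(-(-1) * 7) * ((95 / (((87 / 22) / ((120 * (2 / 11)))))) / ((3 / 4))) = 425600 / 87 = 4891.95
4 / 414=2 / 207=0.01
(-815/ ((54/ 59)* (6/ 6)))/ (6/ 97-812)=4664245/ 4252932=1.10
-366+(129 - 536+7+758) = -8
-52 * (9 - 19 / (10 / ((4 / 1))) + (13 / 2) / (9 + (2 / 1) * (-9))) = -1586 / 45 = -35.24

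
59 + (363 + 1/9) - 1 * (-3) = 3826/9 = 425.11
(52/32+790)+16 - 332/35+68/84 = 671117/840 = 798.95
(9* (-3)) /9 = -3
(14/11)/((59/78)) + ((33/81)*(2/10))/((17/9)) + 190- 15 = 29247224/165495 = 176.73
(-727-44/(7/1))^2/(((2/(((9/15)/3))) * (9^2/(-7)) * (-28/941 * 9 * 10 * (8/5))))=2754797261/2540160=1084.50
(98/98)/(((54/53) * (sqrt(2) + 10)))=265/2646 - 53 * sqrt(2)/5292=0.09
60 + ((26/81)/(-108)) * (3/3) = 262427/4374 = 60.00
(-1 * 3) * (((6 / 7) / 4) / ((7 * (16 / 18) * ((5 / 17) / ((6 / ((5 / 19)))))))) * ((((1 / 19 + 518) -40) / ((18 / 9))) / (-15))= 12507291 / 98000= 127.63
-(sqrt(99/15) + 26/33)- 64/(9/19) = -13454/99- sqrt(165)/5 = -138.47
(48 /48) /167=1 /167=0.01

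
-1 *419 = -419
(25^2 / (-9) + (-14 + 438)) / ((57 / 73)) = 232943 / 513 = 454.08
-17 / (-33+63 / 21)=17 / 30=0.57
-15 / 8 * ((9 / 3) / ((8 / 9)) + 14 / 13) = -6945 / 832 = -8.35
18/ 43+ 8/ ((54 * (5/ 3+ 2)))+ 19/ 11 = 2.19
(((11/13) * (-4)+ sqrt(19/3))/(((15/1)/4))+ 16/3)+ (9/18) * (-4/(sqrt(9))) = 4 * sqrt(57)/45+ 734/195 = 4.44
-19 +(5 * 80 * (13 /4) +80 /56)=8977 /7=1282.43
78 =78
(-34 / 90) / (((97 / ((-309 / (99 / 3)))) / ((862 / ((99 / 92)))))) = 138861304 / 4753485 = 29.21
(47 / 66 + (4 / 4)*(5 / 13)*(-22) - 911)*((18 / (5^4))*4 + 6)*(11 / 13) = -38626063 / 8125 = -4753.98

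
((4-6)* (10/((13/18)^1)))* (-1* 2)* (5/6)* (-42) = -25200/13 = -1938.46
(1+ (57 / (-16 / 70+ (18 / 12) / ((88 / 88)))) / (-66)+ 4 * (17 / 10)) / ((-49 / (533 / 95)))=-0.82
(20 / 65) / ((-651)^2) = 4 / 5509413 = 0.00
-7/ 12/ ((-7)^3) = 1/ 588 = 0.00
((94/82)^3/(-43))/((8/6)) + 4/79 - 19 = -17770660815/936498548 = -18.98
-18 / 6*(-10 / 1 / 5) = 6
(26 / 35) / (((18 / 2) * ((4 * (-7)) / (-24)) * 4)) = 13 / 735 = 0.02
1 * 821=821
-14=-14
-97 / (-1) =97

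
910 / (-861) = -130 / 123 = -1.06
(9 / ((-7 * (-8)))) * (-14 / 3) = -3 / 4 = -0.75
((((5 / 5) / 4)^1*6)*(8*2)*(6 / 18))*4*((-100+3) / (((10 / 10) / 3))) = -9312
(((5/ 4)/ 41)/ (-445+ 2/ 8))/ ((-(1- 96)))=-1/ 1385841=-0.00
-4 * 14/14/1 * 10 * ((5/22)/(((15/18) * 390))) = -4/143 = -0.03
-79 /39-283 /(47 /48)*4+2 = -2119151 /1833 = -1156.11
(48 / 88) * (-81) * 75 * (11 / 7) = -36450 / 7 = -5207.14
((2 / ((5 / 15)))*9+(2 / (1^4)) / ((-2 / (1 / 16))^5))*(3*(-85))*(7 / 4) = -1617155848455 / 67108864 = -24097.50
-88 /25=-3.52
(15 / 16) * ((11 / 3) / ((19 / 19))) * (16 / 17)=55 / 17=3.24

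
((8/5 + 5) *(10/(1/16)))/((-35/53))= -55968/35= -1599.09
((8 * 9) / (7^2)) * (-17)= -1224 / 49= -24.98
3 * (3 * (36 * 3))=972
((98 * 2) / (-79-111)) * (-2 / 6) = 98 / 285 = 0.34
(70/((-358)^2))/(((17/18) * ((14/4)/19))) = 1710/544697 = 0.00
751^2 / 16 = 564001 / 16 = 35250.06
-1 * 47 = -47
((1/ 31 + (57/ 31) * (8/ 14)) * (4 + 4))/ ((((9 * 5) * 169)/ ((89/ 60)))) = 8366/ 4950855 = 0.00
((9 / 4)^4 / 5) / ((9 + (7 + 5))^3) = 243 / 439040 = 0.00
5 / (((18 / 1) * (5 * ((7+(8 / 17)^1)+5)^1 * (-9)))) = -17 / 34344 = -0.00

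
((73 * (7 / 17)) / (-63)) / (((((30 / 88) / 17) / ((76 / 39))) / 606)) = -49310624 / 1755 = -28097.22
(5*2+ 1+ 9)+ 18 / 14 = 149 / 7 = 21.29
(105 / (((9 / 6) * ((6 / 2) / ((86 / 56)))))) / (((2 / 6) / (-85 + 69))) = -1720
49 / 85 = 0.58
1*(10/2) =5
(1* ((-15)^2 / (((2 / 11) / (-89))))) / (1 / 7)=-1541925 / 2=-770962.50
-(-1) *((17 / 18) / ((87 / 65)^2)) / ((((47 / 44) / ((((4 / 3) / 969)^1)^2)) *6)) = 0.00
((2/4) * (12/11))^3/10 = 108/6655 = 0.02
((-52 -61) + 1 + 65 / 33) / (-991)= 3631 / 32703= 0.11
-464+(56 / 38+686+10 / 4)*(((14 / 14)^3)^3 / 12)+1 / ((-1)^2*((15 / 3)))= -926369 / 2280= -406.30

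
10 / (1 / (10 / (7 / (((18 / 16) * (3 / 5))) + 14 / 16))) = 21600 / 2429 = 8.89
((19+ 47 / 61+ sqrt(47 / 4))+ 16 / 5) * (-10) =-14012 / 61 - 5 * sqrt(47) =-263.98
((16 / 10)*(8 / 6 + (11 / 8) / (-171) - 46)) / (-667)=12223 / 114057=0.11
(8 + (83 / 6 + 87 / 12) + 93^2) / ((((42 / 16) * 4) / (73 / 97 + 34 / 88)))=46019087 / 48888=941.32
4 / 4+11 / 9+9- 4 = 65 / 9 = 7.22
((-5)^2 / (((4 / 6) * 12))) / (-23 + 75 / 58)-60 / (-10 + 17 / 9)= 2666515 / 367628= 7.25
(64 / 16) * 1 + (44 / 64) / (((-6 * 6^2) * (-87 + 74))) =179723 / 44928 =4.00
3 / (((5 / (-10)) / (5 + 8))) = -78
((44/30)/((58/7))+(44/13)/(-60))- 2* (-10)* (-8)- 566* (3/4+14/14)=-13010791/11310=-1150.38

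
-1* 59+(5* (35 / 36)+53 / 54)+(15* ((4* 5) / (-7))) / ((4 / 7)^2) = -4979 / 27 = -184.41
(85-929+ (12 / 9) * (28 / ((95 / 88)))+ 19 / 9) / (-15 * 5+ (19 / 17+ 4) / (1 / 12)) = 11734199 / 197505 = 59.41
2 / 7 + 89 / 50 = 723 / 350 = 2.07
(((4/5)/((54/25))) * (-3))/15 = -2/27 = -0.07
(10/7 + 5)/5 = 9/7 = 1.29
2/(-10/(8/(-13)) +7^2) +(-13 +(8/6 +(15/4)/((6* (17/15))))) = -393457/35496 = -11.08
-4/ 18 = -0.22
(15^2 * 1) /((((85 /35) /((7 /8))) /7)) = 77175 /136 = 567.46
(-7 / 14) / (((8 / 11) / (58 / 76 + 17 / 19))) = -1.14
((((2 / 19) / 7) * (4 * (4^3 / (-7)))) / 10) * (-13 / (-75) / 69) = -3328 / 24089625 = -0.00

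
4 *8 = 32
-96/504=-4/21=-0.19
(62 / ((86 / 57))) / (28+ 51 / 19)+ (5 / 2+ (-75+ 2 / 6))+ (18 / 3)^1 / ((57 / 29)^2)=-1253853121 / 18099818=-69.27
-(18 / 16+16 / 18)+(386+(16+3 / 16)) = 57625 / 144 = 400.17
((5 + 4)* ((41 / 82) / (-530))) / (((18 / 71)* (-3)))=71 / 6360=0.01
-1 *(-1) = 1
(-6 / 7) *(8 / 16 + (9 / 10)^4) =-34683 / 35000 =-0.99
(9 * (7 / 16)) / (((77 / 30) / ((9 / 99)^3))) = 135 / 117128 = 0.00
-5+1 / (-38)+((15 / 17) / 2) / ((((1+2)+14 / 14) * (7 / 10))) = -44033 / 9044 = -4.87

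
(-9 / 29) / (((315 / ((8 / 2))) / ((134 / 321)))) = -536 / 325815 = -0.00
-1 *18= -18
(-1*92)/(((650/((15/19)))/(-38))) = 276/65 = 4.25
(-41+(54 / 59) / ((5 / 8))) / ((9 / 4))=-46652 / 2655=-17.57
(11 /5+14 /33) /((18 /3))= 433 /990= 0.44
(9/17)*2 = 18/17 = 1.06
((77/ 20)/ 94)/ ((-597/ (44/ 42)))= -121/ 1683540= -0.00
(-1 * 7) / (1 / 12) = -84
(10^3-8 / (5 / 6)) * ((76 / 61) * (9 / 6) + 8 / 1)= 2981104 / 305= 9774.11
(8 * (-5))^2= 1600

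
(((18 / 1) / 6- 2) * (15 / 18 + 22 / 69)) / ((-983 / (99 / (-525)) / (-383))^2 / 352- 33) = -1490095026288 / 41997940938553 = -0.04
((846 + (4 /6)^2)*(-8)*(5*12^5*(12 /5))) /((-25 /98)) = 1981536141312 /25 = 79261445652.48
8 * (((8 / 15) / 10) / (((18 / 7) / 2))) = 224 / 675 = 0.33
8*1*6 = 48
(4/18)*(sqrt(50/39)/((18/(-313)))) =-1565*sqrt(78)/3159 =-4.38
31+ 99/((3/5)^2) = 306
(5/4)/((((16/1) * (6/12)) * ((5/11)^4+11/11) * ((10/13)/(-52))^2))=418161601/610640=684.79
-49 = -49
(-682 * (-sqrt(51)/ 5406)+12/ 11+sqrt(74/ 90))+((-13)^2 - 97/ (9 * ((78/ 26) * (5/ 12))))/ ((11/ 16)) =341 * sqrt(51)/ 2703+sqrt(185)/ 15+116012/ 495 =236.18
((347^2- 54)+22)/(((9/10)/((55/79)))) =66207350/711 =93118.64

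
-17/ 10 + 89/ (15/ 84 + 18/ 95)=26413/ 110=240.12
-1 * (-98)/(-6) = -49/3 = -16.33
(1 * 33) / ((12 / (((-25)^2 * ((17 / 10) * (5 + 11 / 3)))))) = 303875 / 12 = 25322.92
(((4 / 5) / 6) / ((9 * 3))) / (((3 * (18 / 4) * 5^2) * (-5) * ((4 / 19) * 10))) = -19 / 13668750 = -0.00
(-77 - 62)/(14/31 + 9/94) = -405046/1595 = -253.95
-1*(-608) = 608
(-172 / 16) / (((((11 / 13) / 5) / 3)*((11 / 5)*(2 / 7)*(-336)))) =13975 / 15488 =0.90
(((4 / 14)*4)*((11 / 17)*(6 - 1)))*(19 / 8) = 1045 / 119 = 8.78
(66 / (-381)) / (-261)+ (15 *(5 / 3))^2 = 20716897 / 33147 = 625.00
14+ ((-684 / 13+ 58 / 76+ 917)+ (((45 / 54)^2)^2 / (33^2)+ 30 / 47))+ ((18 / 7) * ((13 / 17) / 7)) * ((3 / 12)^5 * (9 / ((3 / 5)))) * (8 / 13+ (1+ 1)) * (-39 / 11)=11300618657769989 / 12845285316864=879.75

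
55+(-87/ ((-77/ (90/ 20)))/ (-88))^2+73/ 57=589205652505/ 10468432128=56.28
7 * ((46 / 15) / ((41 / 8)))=2576 / 615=4.19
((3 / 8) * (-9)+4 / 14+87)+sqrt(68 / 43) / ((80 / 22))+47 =11 * sqrt(731) / 860+7331 / 56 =131.26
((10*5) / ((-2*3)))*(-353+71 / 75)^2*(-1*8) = 5577369728 / 675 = 8262769.97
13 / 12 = 1.08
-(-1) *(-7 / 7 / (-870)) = 1 / 870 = 0.00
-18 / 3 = -6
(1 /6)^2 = 0.03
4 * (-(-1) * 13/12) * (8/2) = 52/3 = 17.33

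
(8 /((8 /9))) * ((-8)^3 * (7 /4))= -8064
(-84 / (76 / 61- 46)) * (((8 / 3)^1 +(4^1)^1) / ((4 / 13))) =122 / 3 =40.67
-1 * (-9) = 9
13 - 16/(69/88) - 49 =-3892/69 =-56.41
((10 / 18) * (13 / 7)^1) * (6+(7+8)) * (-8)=-520 / 3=-173.33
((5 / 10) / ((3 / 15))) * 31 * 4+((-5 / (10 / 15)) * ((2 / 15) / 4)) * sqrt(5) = 310-sqrt(5) / 4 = 309.44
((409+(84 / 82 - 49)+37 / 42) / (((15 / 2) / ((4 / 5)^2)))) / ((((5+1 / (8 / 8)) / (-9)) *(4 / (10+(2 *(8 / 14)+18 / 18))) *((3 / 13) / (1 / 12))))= -137727421 / 2712150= -50.78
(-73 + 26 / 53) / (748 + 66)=-3843 / 43142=-0.09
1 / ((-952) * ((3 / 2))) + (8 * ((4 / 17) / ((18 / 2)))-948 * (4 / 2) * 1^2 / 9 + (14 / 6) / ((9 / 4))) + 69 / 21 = -206.14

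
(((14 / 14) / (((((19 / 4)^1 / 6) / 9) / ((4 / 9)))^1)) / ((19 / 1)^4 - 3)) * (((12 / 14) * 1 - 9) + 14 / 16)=-2442 / 8666147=-0.00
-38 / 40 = -19 / 20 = -0.95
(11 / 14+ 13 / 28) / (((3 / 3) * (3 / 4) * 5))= 1 / 3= 0.33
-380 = -380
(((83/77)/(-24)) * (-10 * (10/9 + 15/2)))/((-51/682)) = -1994075/38556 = -51.72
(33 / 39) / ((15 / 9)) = 33 / 65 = 0.51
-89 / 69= -1.29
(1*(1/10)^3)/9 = 1/9000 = 0.00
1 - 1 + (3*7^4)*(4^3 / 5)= 92198.40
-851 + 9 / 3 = -848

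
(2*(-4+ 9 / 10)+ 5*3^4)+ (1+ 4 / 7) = 14013 / 35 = 400.37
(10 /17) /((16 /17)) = 5 /8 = 0.62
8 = 8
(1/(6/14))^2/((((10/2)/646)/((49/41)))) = 1551046/1845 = 840.68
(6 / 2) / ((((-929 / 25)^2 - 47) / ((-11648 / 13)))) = -840000 / 416833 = -2.02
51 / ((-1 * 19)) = -51 / 19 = -2.68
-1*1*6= -6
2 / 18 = 1 / 9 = 0.11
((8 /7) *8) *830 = 53120 /7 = 7588.57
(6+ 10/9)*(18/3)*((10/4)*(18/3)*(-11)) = -7040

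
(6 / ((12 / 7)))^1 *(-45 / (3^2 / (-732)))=12810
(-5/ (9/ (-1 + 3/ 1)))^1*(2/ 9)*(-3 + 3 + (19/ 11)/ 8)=-95/ 1782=-0.05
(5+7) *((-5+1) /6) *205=-1640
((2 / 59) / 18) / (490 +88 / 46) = 23 / 6007734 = 0.00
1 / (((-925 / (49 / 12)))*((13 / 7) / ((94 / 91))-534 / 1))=2303 / 277649850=0.00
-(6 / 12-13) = 25 / 2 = 12.50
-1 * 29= -29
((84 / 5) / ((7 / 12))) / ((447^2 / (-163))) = -2608 / 111005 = -0.02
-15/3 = -5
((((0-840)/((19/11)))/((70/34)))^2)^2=405705964916736/130321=3113128083.09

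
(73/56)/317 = 73/17752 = 0.00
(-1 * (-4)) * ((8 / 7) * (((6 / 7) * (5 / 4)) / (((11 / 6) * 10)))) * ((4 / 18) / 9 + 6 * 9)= 70016 / 4851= 14.43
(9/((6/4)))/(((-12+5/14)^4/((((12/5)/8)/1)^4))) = 1166886/441194850625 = 0.00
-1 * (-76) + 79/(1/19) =1577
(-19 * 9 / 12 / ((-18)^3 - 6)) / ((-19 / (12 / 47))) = -3 / 91462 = -0.00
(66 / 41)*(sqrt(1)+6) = 462 / 41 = 11.27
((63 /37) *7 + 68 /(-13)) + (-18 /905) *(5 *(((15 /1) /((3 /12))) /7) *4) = 1998019 /609427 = 3.28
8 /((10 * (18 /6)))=4 /15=0.27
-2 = -2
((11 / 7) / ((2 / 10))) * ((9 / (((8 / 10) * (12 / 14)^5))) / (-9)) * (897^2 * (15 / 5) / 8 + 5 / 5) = -6405104.27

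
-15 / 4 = -3.75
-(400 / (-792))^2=-2500 / 9801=-0.26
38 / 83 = 0.46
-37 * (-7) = 259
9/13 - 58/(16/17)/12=-5545/1248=-4.44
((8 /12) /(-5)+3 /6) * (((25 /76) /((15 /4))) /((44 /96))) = 4 /57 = 0.07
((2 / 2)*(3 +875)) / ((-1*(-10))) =439 / 5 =87.80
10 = 10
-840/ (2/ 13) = -5460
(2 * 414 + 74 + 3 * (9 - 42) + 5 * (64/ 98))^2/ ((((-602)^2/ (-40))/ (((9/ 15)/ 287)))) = -9364818294/ 62431971287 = -0.15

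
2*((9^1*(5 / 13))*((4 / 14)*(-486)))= -87480 / 91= -961.32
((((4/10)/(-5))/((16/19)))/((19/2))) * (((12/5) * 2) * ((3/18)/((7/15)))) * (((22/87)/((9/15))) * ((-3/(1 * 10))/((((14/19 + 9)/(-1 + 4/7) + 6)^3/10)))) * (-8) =32593968/878506024655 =0.00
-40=-40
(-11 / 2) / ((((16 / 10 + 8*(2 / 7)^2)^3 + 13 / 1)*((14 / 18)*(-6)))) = 0.05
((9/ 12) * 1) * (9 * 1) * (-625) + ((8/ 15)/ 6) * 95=-151571/ 36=-4210.31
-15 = -15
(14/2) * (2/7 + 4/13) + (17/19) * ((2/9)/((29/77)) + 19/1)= 1397759/64467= 21.68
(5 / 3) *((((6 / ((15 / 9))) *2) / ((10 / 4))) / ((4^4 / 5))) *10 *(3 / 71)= 45 / 1136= 0.04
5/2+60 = 125/2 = 62.50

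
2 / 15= 0.13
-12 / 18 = -2 / 3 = -0.67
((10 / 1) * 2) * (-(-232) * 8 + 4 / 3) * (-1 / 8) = -13930 / 3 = -4643.33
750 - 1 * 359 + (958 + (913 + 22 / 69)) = 156100 / 69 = 2262.32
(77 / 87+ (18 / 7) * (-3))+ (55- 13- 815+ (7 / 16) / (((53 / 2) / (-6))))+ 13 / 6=-33471749 / 43036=-777.76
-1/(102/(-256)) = 128/51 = 2.51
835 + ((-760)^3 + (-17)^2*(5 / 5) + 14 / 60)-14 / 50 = -65846231407 / 150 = -438974876.05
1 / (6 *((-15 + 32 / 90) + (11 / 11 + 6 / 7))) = -105 / 8056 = -0.01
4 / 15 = 0.27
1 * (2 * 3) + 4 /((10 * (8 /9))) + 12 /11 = 1659 /220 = 7.54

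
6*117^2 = 82134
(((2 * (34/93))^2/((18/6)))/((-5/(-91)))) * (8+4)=38.92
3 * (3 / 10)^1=9 / 10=0.90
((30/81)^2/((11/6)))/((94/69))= 2300/41877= 0.05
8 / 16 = 1 / 2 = 0.50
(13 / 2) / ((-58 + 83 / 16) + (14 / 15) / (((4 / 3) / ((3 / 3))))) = -520 / 4169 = -0.12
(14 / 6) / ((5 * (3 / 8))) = 56 / 45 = 1.24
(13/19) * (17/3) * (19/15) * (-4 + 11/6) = -2873/270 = -10.64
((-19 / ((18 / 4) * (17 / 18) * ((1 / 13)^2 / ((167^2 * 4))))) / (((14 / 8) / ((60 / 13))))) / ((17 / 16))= -423234539520 / 2023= -209211339.36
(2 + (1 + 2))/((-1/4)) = -20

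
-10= -10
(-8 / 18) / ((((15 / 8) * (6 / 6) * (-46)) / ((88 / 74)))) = 704 / 114885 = 0.01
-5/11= -0.45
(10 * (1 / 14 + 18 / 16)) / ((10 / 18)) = 603 / 28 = 21.54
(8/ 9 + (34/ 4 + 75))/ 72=1519/ 1296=1.17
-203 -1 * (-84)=-119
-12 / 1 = -12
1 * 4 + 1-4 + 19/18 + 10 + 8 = 20.06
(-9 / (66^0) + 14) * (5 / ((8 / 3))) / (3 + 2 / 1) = 15 / 8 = 1.88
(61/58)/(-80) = -61/4640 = -0.01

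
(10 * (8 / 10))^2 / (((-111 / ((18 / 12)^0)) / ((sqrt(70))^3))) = -4480 * sqrt(70) / 111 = -337.68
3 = 3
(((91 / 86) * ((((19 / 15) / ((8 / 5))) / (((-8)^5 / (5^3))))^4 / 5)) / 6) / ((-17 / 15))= -2895315185546875 / 1118464167268778250992615424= -0.00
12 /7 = 1.71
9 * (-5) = -45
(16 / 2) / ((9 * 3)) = 8 / 27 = 0.30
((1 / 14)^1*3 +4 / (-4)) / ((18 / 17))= -187 / 252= -0.74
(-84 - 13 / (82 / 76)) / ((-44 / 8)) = 716 / 41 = 17.46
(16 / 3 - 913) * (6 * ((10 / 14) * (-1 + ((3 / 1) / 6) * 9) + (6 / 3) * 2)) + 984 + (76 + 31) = -34308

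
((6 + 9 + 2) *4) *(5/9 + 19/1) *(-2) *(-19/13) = 454784/117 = 3887.04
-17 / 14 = -1.21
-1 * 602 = -602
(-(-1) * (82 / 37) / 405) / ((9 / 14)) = 1148 / 134865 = 0.01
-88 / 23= -3.83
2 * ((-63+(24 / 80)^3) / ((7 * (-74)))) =62973 / 259000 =0.24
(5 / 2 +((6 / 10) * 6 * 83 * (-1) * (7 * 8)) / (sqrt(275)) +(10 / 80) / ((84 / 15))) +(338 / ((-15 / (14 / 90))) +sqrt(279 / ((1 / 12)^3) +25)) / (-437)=-83664 * sqrt(11) / 275- sqrt(482137) / 437 +167190859 / 66074400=-1008.08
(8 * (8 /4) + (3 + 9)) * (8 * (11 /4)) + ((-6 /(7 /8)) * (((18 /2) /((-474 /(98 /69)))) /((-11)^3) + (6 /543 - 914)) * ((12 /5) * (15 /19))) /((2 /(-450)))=-155517265547542664 /58218793171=-2671255.40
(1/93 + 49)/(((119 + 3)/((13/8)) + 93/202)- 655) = -11969308/141515217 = -0.08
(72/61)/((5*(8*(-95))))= -9/28975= -0.00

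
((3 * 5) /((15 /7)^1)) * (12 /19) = 84 /19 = 4.42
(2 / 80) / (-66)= -1 / 2640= -0.00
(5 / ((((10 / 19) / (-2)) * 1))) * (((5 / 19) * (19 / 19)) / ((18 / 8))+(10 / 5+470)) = -80732 / 9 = -8970.22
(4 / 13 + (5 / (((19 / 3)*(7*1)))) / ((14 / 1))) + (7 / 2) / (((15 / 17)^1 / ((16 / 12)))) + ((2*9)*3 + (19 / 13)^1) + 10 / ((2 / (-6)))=33839453 / 1089270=31.07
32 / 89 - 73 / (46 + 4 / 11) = -55147 / 45390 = -1.21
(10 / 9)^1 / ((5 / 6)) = 4 / 3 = 1.33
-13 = -13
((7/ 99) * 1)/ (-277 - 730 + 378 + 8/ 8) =-7/ 62172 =-0.00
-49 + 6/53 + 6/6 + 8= -2114/53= -39.89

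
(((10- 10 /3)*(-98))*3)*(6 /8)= -1470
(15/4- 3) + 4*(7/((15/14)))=26.88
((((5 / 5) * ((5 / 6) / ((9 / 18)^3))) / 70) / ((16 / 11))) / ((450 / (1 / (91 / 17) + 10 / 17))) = 0.00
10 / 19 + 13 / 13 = 29 / 19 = 1.53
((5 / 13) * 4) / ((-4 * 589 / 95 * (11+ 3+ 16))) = -5 / 2418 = -0.00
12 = 12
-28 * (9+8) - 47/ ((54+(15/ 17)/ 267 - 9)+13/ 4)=-476.97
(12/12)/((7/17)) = 17/7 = 2.43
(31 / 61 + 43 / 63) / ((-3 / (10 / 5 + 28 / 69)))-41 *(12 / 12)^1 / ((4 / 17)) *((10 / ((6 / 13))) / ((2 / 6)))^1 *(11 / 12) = -132159454141 / 12728016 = -10383.35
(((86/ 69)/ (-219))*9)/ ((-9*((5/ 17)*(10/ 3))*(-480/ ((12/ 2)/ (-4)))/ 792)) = 24123/ 1679000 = 0.01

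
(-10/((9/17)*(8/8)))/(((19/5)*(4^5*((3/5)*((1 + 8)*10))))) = -425/4727808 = -0.00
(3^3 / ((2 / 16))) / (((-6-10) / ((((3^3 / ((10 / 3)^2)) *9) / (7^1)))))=-59049 / 1400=-42.18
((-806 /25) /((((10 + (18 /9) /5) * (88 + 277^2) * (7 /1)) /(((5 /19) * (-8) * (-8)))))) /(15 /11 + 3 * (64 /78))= -10912 /429885659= -0.00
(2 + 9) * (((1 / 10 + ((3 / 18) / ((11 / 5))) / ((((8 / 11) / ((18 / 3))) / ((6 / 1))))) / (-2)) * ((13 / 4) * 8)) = -11011 / 20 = -550.55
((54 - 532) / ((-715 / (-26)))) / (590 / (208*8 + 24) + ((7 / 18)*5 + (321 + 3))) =-7261776 / 136319095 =-0.05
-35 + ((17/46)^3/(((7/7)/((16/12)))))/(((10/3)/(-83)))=-8924679/243340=-36.68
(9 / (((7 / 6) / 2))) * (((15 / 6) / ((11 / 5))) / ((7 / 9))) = 12150 / 539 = 22.54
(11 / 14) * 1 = 11 / 14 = 0.79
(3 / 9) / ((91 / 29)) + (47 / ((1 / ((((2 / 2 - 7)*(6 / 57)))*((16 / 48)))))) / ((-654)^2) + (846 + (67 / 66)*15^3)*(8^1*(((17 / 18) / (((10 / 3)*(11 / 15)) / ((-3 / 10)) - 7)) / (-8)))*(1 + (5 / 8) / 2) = 18615712922805533 / 53233677072576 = 349.70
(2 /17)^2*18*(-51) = -216 /17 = -12.71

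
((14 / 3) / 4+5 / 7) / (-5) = -79 / 210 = -0.38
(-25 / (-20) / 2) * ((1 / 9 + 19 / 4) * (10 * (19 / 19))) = 4375 / 144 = 30.38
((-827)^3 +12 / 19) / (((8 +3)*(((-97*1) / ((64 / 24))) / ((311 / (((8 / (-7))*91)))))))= -3342185249515 / 790647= -4227152.26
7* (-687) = -4809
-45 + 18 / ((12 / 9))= -63 / 2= -31.50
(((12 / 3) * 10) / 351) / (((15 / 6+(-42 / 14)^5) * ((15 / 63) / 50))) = -5600 / 56277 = -0.10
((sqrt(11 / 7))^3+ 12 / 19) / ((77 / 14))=24 / 209+ 2 * sqrt(77) / 49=0.47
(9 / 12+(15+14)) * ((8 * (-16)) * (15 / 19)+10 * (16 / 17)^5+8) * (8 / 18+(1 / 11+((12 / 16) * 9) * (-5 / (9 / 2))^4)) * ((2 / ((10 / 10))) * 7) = -148919441319572 / 385616457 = -386185.39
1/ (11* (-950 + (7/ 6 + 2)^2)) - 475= -176808811/ 372229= -475.00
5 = 5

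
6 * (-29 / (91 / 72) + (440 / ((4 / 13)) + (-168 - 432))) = 440652 / 91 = 4842.33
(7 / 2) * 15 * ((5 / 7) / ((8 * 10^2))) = 0.05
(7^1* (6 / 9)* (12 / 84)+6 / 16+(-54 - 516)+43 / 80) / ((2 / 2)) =-136421 / 240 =-568.42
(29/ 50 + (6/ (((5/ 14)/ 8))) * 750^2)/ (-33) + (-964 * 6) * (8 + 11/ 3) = -3891342029/ 1650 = -2358389.11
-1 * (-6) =6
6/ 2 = 3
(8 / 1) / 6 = 1.33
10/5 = 2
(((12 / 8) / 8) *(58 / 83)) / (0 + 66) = 29 / 14608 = 0.00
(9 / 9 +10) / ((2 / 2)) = 11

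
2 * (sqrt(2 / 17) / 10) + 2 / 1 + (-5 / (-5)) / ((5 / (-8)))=sqrt(34) / 85 + 2 / 5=0.47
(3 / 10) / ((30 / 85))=17 / 20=0.85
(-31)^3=-29791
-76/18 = -4.22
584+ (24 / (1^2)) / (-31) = 18080 / 31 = 583.23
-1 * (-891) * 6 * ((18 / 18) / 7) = 5346 / 7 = 763.71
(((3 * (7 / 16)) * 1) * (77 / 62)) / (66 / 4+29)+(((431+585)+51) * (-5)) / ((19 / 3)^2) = -309517329 / 2327728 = -132.97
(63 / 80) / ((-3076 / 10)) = -63 / 24608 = -0.00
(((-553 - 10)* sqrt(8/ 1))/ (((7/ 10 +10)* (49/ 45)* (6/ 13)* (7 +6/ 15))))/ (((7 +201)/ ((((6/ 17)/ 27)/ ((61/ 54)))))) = -633375* sqrt(2)/ 402337334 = -0.00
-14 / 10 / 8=-7 / 40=-0.18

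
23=23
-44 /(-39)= 44 /39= 1.13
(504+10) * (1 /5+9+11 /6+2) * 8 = 803896 /15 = 53593.07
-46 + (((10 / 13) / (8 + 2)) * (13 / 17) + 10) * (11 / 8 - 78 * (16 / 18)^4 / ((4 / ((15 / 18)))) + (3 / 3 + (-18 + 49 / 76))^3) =-12638802803387 / 286327872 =-44141.01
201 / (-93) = -67 / 31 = -2.16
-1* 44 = -44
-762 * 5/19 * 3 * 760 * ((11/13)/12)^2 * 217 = -83365975/169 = -493289.79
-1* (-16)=16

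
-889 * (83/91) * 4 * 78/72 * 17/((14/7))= -179197/6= -29866.17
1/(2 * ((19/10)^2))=0.14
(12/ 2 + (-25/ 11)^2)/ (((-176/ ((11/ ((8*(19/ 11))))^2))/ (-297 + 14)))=4205663/ 369664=11.38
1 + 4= 5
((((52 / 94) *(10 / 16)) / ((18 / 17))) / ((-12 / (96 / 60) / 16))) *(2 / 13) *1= -136 / 1269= -0.11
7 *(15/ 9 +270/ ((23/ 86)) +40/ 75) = 814471/ 115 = 7082.36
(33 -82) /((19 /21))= -1029 /19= -54.16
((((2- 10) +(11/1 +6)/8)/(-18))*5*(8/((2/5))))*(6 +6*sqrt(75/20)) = 1175/6 +1175*sqrt(15)/12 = 575.06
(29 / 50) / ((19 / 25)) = 29 / 38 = 0.76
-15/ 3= -5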